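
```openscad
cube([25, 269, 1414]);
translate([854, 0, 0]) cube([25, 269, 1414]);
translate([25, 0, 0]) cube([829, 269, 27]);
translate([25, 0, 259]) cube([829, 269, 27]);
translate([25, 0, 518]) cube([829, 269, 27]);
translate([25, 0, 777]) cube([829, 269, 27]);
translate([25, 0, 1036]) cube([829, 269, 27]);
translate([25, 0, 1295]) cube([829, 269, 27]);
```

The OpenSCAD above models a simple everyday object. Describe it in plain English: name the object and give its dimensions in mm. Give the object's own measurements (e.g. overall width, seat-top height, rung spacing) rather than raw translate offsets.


An open bookshelf. Two side panels, each 25 mm thick, 269 mm deep and 1414 mm tall, stand 879 mm apart (outside-to-outside). Between them sit 6 shelves, each 27 mm thick and 269 mm deep, spanning the full gap between the sides. The bottom shelf rests on the floor (its underside at z = 0) and the clear gap between one shelf's top and the next shelf's underside is 232 mm.


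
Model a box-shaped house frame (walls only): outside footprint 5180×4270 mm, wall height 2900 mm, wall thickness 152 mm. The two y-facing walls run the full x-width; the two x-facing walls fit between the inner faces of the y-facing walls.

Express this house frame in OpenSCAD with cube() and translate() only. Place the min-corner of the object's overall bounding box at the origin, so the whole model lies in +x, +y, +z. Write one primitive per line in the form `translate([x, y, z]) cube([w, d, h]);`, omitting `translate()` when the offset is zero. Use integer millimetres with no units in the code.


cube([5180, 152, 2900]);
translate([0, 4118, 0]) cube([5180, 152, 2900]);
translate([0, 152, 0]) cube([152, 3966, 2900]);
translate([5028, 152, 0]) cube([152, 3966, 2900]);


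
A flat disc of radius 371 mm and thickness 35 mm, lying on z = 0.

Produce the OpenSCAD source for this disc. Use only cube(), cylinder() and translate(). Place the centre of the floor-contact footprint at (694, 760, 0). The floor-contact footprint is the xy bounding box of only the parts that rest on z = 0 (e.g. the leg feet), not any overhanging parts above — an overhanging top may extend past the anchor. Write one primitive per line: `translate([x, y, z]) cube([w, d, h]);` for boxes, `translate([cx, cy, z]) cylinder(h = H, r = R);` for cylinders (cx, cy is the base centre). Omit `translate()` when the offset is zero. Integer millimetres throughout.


translate([694, 760, 0]) cylinder(h = 35, r = 371);


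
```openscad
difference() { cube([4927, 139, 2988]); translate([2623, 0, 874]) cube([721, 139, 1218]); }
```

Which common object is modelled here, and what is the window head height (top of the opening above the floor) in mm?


A wall with a window opening. The window head height is 2092 mm.

A wall with a rectangular opening subtracted — a window. Sill at z = 874, opening 1218 mm tall, so the head is at 874 + 1218 = 2092 mm.


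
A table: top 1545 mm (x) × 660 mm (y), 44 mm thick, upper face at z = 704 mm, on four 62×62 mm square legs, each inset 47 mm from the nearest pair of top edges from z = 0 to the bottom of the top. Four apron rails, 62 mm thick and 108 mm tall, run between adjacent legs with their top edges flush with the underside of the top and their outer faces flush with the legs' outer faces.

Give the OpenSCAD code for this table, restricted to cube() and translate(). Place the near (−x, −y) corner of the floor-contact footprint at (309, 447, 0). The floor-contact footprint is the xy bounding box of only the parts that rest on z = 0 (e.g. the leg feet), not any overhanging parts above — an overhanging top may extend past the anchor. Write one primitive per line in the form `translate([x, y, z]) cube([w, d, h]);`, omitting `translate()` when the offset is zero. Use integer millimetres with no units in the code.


translate([262, 400, 660]) cube([1545, 660, 44]);
translate([309, 447, 0]) cube([62, 62, 660]);
translate([1698, 447, 0]) cube([62, 62, 660]);
translate([309, 951, 0]) cube([62, 62, 660]);
translate([1698, 951, 0]) cube([62, 62, 660]);
translate([371, 447, 552]) cube([1327, 62, 108]);
translate([371, 951, 552]) cube([1327, 62, 108]);
translate([309, 509, 552]) cube([62, 442, 108]);
translate([1698, 509, 552]) cube([62, 442, 108]);


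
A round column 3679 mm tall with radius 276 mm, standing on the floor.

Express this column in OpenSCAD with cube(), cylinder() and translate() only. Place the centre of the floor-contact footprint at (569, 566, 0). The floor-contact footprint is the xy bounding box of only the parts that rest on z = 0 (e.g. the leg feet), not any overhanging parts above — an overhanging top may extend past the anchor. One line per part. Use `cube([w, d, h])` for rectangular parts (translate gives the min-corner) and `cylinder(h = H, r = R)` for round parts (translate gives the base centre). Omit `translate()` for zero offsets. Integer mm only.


translate([569, 566, 0]) cylinder(h = 3679, r = 276);


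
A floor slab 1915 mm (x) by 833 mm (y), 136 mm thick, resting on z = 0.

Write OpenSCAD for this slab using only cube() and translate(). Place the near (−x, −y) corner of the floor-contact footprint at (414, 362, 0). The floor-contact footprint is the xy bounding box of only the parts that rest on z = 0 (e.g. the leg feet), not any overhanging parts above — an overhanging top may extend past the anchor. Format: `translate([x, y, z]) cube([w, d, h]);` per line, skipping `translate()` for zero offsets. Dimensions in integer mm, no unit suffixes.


translate([414, 362, 0]) cube([1915, 833, 136]);


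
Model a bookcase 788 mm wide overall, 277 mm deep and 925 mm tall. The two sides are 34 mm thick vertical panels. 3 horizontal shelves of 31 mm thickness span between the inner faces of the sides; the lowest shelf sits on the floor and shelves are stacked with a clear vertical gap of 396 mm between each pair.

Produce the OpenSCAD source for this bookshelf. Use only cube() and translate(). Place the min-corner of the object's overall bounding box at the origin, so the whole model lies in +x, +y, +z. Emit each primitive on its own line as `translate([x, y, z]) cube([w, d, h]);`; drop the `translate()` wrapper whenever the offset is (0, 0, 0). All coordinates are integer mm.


cube([34, 277, 925]);
translate([754, 0, 0]) cube([34, 277, 925]);
translate([34, 0, 0]) cube([720, 277, 31]);
translate([34, 0, 427]) cube([720, 277, 31]);
translate([34, 0, 854]) cube([720, 277, 31]);


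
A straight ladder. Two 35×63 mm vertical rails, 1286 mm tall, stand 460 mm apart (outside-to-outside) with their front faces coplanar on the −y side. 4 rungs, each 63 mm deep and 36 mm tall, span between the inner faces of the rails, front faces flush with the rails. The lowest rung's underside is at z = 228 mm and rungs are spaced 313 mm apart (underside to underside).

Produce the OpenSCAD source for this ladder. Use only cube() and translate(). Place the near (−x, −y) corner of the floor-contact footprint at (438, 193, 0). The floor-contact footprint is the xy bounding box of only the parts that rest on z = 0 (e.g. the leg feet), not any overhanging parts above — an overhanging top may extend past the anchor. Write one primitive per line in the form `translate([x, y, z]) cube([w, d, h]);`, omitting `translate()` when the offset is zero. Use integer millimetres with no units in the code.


translate([438, 193, 0]) cube([35, 63, 1286]);
translate([863, 193, 0]) cube([35, 63, 1286]);
translate([473, 193, 228]) cube([390, 63, 36]);
translate([473, 193, 541]) cube([390, 63, 36]);
translate([473, 193, 854]) cube([390, 63, 36]);
translate([473, 193, 1167]) cube([390, 63, 36]);


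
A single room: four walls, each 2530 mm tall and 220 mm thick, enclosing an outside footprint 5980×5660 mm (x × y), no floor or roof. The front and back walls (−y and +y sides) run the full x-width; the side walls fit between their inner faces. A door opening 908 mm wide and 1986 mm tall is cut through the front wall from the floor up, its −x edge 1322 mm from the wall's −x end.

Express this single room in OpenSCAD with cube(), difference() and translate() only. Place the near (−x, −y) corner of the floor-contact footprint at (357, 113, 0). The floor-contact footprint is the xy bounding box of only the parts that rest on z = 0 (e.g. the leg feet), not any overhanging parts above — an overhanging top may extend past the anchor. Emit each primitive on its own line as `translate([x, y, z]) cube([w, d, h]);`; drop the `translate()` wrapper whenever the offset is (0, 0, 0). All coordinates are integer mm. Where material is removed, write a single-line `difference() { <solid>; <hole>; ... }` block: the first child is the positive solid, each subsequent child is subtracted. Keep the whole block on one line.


difference() { translate([357, 113, 0]) cube([5980, 220, 2530]); translate([1679, 113, 0]) cube([908, 220, 1986]); }
translate([357, 5553, 0]) cube([5980, 220, 2530]);
translate([357, 333, 0]) cube([220, 5220, 2530]);
translate([6117, 333, 0]) cube([220, 5220, 2530]);


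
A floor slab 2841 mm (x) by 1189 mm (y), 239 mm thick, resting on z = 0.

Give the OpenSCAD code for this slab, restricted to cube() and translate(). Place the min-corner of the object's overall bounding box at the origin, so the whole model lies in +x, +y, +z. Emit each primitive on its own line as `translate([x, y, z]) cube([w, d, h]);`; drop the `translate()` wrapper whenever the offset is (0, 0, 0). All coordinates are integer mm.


cube([2841, 1189, 239]);


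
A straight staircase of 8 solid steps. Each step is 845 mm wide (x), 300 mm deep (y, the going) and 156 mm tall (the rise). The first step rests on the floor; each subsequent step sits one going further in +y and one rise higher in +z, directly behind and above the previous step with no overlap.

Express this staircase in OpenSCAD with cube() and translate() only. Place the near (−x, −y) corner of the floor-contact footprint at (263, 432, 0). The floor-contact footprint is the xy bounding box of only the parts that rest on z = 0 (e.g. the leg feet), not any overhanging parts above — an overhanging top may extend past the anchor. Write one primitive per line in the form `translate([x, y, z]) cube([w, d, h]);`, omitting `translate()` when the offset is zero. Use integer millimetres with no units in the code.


translate([263, 432, 0]) cube([845, 300, 156]);
translate([263, 732, 156]) cube([845, 300, 156]);
translate([263, 1032, 312]) cube([845, 300, 156]);
translate([263, 1332, 468]) cube([845, 300, 156]);
translate([263, 1632, 624]) cube([845, 300, 156]);
translate([263, 1932, 780]) cube([845, 300, 156]);
translate([263, 2232, 936]) cube([845, 300, 156]);
translate([263, 2532, 1092]) cube([845, 300, 156]);


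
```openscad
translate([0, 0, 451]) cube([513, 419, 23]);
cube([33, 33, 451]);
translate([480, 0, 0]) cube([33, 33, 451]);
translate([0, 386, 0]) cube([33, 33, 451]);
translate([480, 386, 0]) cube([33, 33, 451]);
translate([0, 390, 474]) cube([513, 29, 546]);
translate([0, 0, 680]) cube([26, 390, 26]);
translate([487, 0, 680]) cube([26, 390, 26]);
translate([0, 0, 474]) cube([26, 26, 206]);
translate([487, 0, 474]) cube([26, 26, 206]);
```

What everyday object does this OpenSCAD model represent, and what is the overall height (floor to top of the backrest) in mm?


A chair. The overall height is 1020 mm.

A slab on four corner posts with a tall panel at the back — a chair. The seat slab sits at z = 451 with thickness 23, and the 546 mm backrest starts at the seat top, so the overall height is 451 + 23 + 546 = 1020 mm.


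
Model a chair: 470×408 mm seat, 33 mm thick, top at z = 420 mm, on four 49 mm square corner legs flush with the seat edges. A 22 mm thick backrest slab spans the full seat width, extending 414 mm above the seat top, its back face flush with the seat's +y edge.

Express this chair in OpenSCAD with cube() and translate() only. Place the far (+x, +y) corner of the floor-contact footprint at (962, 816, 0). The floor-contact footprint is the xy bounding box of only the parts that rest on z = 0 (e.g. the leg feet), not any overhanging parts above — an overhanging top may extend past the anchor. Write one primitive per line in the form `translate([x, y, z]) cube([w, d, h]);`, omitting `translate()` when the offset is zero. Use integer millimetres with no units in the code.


translate([492, 408, 387]) cube([470, 408, 33]);
translate([492, 408, 0]) cube([49, 49, 387]);
translate([913, 408, 0]) cube([49, 49, 387]);
translate([492, 767, 0]) cube([49, 49, 387]);
translate([913, 767, 0]) cube([49, 49, 387]);
translate([492, 794, 420]) cube([470, 22, 414]);


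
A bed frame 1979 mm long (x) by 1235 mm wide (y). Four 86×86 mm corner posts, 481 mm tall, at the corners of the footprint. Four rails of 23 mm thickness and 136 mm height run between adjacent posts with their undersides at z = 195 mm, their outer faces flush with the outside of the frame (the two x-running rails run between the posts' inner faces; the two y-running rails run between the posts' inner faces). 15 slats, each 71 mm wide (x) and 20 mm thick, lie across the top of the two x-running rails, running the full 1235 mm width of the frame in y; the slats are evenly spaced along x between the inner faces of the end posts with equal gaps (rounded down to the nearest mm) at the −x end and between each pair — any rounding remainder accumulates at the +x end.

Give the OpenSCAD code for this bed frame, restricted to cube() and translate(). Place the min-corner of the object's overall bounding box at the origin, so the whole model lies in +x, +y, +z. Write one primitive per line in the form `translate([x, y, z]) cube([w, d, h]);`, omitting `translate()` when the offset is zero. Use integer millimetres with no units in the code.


// slat z = rail_z + rail_h = 195 + 136 = 331
// slat gap = ⌊(1807 − 15·71) / 16⌋ = 46
cube([86, 86, 481]);
translate([0, 1149, 0]) cube([86, 86, 481]);
translate([1893, 0, 0]) cube([86, 86, 481]);
translate([1893, 1149, 0]) cube([86, 86, 481]);
translate([86, 0, 195]) cube([1807, 23, 136]);
translate([86, 1212, 195]) cube([1807, 23, 136]);
translate([0, 86, 195]) cube([23, 1063, 136]);
translate([1956, 86, 195]) cube([23, 1063, 136]);
translate([132, 0, 331]) cube([71, 1235, 20]);
translate([249, 0, 331]) cube([71, 1235, 20]);
translate([366, 0, 331]) cube([71, 1235, 20]);
translate([483, 0, 331]) cube([71, 1235, 20]);
translate([600, 0, 331]) cube([71, 1235, 20]);
translate([717, 0, 331]) cube([71, 1235, 20]);
translate([834, 0, 331]) cube([71, 1235, 20]);
translate([951, 0, 331]) cube([71, 1235, 20]);
translate([1068, 0, 331]) cube([71, 1235, 20]);
translate([1185, 0, 331]) cube([71, 1235, 20]);
translate([1302, 0, 331]) cube([71, 1235, 20]);
translate([1419, 0, 331]) cube([71, 1235, 20]);
translate([1536, 0, 331]) cube([71, 1235, 20]);
translate([1653, 0, 331]) cube([71, 1235, 20]);
translate([1770, 0, 331]) cube([71, 1235, 20]);


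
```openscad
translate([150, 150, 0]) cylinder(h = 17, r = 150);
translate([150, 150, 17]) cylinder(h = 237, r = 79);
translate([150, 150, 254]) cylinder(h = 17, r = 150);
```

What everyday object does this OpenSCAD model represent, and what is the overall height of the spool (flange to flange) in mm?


A spool. The overall height is 271 mm.

Three coaxial cylinders, large–small–large — a spool. Two 17 mm flanges and a 237 mm core give 17 + 237 + 17 = 271 mm.


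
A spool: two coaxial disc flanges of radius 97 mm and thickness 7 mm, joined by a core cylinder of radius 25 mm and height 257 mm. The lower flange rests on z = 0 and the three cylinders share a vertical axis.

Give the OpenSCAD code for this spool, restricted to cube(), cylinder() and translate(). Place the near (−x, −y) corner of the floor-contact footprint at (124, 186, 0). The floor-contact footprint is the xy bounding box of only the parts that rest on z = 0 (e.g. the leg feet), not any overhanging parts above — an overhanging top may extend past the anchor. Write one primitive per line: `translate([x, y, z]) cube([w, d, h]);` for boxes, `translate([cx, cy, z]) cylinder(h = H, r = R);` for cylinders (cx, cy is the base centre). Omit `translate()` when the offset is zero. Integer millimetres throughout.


translate([221, 283, 0]) cylinder(h = 7, r = 97);
translate([221, 283, 7]) cylinder(h = 257, r = 25);
translate([221, 283, 264]) cylinder(h = 7, r = 97);


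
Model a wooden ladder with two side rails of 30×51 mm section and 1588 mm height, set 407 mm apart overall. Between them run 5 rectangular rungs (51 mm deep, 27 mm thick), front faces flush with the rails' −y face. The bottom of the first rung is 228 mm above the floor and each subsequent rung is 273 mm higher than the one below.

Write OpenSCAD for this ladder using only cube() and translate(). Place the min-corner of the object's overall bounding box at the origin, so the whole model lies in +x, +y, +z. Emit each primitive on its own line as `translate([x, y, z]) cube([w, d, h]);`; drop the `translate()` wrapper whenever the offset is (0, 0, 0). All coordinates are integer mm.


cube([30, 51, 1588]);
translate([377, 0, 0]) cube([30, 51, 1588]);
translate([30, 0, 228]) cube([347, 51, 27]);
translate([30, 0, 501]) cube([347, 51, 27]);
translate([30, 0, 774]) cube([347, 51, 27]);
translate([30, 0, 1047]) cube([347, 51, 27]);
translate([30, 0, 1320]) cube([347, 51, 27]);


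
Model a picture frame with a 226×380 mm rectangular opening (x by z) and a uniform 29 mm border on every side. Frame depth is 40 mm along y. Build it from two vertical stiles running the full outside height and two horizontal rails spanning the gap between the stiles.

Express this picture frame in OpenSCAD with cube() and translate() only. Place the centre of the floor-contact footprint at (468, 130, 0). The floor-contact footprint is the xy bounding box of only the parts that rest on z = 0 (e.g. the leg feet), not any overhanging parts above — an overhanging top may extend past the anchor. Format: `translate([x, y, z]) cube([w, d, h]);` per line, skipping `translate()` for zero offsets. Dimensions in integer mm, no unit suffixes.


translate([326, 110, 0]) cube([29, 40, 438]);
translate([581, 110, 0]) cube([29, 40, 438]);
translate([355, 110, 0]) cube([226, 40, 29]);
translate([355, 110, 409]) cube([226, 40, 29]);


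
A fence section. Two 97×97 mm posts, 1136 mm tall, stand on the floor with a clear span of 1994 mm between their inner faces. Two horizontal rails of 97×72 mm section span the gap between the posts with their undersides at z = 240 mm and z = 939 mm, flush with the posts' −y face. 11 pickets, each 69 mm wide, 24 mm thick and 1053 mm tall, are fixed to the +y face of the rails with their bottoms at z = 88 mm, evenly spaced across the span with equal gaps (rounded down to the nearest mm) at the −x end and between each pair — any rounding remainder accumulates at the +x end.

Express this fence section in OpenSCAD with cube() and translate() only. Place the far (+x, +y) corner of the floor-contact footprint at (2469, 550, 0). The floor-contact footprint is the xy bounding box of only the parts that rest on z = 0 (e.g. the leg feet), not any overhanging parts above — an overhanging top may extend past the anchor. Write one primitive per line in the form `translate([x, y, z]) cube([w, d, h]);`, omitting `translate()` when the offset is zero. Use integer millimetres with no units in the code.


translate([281, 453, 0]) cube([97, 97, 1136]);
translate([2372, 453, 0]) cube([97, 97, 1136]);
translate([378, 453, 240]) cube([1994, 97, 72]);
translate([378, 453, 939]) cube([1994, 97, 72]);
translate([480, 550, 88]) cube([69, 24, 1053]);
translate([651, 550, 88]) cube([69, 24, 1053]);
translate([822, 550, 88]) cube([69, 24, 1053]);
translate([993, 550, 88]) cube([69, 24, 1053]);
translate([1164, 550, 88]) cube([69, 24, 1053]);
translate([1335, 550, 88]) cube([69, 24, 1053]);
translate([1506, 550, 88]) cube([69, 24, 1053]);
translate([1677, 550, 88]) cube([69, 24, 1053]);
translate([1848, 550, 88]) cube([69, 24, 1053]);
translate([2019, 550, 88]) cube([69, 24, 1053]);
translate([2190, 550, 88]) cube([69, 24, 1053]);


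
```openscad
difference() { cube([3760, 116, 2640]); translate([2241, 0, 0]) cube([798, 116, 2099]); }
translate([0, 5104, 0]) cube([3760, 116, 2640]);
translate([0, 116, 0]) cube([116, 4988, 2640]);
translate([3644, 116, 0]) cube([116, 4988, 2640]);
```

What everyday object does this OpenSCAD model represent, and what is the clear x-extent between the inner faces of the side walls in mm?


A single room. The interior width is 3528 mm.

Four walls enclosing a rectangle with a door in the front wall — a room. Outside width 3760 minus two 116 mm walls gives 3528 mm.


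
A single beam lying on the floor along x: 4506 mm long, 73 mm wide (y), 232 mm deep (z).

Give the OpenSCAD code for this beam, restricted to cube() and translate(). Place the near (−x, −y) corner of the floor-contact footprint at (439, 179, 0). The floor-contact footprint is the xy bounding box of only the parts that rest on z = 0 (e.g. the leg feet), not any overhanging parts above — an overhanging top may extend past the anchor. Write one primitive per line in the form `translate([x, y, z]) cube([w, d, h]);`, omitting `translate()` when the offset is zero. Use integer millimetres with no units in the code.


translate([439, 179, 0]) cube([4506, 73, 232]);


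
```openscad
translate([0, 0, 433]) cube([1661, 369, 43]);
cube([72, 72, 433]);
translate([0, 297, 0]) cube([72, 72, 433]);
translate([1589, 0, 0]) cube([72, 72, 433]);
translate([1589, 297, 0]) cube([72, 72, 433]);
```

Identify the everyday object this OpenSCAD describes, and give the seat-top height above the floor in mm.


A bench. The seat-top height is 476 mm.

A long slab on four corner posts — a bench. The slab sits at z = 433 with thickness 43, so the top is 433 + 43 = 476 mm.


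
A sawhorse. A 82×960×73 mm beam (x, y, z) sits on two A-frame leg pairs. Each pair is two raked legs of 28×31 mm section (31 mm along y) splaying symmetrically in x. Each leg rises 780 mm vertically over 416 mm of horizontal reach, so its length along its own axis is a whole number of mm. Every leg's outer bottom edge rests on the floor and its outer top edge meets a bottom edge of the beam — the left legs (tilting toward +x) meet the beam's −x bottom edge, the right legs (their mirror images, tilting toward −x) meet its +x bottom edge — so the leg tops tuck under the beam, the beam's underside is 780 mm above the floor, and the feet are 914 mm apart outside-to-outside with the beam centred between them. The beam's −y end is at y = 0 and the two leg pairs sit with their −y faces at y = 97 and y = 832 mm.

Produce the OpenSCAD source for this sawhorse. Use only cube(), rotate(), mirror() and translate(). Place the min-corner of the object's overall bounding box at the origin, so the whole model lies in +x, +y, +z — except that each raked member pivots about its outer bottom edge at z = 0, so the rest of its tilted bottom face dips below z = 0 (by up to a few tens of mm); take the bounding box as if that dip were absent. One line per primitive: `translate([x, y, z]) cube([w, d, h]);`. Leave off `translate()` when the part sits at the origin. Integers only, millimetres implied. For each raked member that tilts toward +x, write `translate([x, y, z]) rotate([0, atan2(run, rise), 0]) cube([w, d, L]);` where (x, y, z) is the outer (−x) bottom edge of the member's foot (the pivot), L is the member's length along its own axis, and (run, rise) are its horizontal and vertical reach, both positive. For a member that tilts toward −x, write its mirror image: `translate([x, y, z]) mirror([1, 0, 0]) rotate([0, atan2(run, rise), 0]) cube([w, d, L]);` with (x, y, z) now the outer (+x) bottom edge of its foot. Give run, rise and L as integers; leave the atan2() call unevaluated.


translate([416, 0, 780]) cube([82, 960, 73]);
translate([0, 97, 0]) rotate([0, atan2(416, 780), 0]) cube([28, 31, 884]);
translate([914, 97, 0]) mirror([1, 0, 0]) rotate([0, atan2(416, 780), 0]) cube([28, 31, 884]);
translate([0, 832, 0]) rotate([0, atan2(416, 780), 0]) cube([28, 31, 884]);
translate([914, 832, 0]) mirror([1, 0, 0]) rotate([0, atan2(416, 780), 0]) cube([28, 31, 884]);


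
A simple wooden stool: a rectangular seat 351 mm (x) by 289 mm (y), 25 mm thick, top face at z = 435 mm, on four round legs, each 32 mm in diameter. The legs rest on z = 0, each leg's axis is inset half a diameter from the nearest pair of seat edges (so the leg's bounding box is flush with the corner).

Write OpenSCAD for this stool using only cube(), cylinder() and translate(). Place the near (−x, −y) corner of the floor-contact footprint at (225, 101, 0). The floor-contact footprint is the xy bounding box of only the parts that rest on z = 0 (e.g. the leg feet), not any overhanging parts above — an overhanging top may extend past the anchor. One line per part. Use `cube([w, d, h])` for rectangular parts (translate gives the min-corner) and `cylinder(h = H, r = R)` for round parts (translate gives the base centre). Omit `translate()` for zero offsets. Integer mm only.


translate([225, 101, 410]) cube([351, 289, 25]);
translate([241, 117, 0]) cylinder(h = 410, r = 16);
translate([560, 117, 0]) cylinder(h = 410, r = 16);
translate([241, 374, 0]) cylinder(h = 410, r = 16);
translate([560, 374, 0]) cylinder(h = 410, r = 16);


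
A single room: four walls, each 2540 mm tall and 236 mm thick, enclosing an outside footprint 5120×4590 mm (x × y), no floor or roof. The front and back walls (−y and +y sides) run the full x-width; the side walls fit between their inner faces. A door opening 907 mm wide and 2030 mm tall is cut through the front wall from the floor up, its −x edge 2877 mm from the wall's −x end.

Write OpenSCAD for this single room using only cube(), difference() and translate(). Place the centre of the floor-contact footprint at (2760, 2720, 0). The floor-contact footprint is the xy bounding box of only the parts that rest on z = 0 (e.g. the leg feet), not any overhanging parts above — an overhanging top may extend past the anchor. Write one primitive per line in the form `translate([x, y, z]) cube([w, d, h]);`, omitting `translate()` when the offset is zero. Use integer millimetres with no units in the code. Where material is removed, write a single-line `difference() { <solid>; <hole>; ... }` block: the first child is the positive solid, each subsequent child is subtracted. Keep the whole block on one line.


difference() { translate([200, 425, 0]) cube([5120, 236, 2540]); translate([3077, 425, 0]) cube([907, 236, 2030]); }
translate([200, 4779, 0]) cube([5120, 236, 2540]);
translate([200, 661, 0]) cube([236, 4118, 2540]);
translate([5084, 661, 0]) cube([236, 4118, 2540]);


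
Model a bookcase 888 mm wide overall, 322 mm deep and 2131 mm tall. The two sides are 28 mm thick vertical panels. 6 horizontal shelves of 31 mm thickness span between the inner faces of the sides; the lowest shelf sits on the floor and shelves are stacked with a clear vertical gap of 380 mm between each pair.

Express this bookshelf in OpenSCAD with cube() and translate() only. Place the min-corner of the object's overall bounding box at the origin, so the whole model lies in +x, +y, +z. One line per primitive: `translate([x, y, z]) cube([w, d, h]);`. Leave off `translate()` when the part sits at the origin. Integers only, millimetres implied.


cube([28, 322, 2131]);
translate([860, 0, 0]) cube([28, 322, 2131]);
translate([28, 0, 0]) cube([832, 322, 31]);
translate([28, 0, 411]) cube([832, 322, 31]);
translate([28, 0, 822]) cube([832, 322, 31]);
translate([28, 0, 1233]) cube([832, 322, 31]);
translate([28, 0, 1644]) cube([832, 322, 31]);
translate([28, 0, 2055]) cube([832, 322, 31]);


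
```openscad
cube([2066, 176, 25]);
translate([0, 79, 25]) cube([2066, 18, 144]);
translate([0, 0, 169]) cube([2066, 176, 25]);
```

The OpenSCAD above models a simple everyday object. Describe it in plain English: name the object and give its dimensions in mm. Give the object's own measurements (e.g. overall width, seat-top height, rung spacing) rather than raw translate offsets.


An I-beam lying along x, 2066 mm long. Overall section height 194 mm. Two flanges 176 mm wide (y) and 25 mm thick, one on the floor and one at the top; a web 18 mm thick runs between them, centred on the flange width.


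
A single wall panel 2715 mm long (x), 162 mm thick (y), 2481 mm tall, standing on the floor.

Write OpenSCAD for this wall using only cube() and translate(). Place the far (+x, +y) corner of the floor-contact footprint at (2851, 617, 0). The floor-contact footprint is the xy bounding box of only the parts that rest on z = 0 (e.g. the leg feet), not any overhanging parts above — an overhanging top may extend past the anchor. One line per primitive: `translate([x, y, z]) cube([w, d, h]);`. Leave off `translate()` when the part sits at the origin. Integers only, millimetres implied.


translate([136, 455, 0]) cube([2715, 162, 2481]);


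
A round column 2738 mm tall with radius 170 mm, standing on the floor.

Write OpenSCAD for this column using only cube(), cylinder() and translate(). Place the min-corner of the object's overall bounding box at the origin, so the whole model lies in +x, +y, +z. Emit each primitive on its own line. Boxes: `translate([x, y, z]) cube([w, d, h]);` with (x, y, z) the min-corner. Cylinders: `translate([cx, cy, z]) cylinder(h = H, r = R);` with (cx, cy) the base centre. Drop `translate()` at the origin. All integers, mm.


translate([170, 170, 0]) cylinder(h = 2738, r = 170);


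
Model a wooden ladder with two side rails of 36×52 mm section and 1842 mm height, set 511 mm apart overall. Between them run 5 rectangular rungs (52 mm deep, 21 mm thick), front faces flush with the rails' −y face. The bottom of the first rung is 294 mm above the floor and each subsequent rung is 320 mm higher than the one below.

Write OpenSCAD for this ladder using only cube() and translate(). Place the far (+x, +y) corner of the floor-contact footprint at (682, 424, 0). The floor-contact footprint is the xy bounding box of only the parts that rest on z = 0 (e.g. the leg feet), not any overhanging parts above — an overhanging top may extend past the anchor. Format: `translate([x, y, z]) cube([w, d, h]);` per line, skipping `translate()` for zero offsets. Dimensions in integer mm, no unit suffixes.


translate([171, 372, 0]) cube([36, 52, 1842]);
translate([646, 372, 0]) cube([36, 52, 1842]);
translate([207, 372, 294]) cube([439, 52, 21]);
translate([207, 372, 614]) cube([439, 52, 21]);
translate([207, 372, 934]) cube([439, 52, 21]);
translate([207, 372, 1254]) cube([439, 52, 21]);
translate([207, 372, 1574]) cube([439, 52, 21]);


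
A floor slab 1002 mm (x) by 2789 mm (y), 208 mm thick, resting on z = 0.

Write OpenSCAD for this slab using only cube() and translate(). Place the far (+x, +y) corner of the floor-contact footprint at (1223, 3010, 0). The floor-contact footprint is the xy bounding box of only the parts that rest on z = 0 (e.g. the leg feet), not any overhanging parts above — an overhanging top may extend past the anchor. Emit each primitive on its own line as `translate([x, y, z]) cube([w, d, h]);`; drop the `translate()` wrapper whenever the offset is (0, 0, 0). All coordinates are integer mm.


translate([221, 221, 0]) cube([1002, 2789, 208]);


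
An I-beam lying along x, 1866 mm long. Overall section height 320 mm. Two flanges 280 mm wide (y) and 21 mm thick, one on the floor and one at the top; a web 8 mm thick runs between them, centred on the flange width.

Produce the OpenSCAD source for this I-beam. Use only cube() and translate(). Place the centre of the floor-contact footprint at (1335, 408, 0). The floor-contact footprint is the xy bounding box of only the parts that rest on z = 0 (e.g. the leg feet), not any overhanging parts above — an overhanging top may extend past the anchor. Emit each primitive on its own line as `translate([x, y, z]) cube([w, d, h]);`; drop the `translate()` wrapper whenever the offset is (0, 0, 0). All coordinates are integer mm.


translate([402, 268, 0]) cube([1866, 280, 21]);
translate([402, 404, 21]) cube([1866, 8, 278]);
translate([402, 268, 299]) cube([1866, 280, 21]);


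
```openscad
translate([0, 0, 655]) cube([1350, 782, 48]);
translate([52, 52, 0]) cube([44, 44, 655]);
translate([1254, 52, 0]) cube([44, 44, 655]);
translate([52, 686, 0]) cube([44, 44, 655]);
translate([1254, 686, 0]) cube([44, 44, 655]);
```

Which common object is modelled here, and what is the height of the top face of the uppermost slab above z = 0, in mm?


A table. The table height is 703 mm.

A 1350×782×48 slab sits at z = 655 on four 44 mm square posts — a table. The top surface is at 655 + 48 = 703 mm.


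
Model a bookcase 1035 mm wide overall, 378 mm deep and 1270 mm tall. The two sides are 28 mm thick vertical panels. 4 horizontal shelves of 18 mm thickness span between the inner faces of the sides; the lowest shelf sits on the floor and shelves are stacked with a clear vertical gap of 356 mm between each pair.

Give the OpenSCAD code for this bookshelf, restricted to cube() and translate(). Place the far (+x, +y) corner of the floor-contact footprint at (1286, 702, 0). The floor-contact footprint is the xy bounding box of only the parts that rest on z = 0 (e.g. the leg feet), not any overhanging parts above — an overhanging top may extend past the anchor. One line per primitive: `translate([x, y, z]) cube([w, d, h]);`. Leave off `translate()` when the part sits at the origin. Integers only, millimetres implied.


translate([251, 324, 0]) cube([28, 378, 1270]);
translate([1258, 324, 0]) cube([28, 378, 1270]);
translate([279, 324, 0]) cube([979, 378, 18]);
translate([279, 324, 374]) cube([979, 378, 18]);
translate([279, 324, 748]) cube([979, 378, 18]);
translate([279, 324, 1122]) cube([979, 378, 18]);


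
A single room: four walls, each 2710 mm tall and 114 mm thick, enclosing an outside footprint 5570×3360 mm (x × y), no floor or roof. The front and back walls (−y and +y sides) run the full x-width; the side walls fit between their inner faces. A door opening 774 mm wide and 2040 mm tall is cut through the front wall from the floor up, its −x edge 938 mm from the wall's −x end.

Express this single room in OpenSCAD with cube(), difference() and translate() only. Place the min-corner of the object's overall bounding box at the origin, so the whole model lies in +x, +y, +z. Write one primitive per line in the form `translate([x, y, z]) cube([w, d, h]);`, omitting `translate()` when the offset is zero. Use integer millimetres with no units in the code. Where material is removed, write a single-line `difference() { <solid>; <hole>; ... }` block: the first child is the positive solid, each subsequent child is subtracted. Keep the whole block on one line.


difference() { cube([5570, 114, 2710]); translate([938, 0, 0]) cube([774, 114, 2040]); }
translate([0, 3246, 0]) cube([5570, 114, 2710]);
translate([0, 114, 0]) cube([114, 3132, 2710]);
translate([5456, 114, 0]) cube([114, 3132, 2710]);


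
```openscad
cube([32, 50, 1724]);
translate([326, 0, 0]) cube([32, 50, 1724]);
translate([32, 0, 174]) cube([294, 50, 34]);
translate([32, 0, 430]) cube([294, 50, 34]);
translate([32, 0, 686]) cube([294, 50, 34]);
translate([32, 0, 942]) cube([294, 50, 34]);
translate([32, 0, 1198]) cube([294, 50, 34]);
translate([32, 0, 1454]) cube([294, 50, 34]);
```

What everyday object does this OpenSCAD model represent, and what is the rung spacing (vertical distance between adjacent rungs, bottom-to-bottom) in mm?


A ladder. The rung spacing is 256 mm.

Two tall 32×50 posts with 6 short bars between them — a ladder. Adjacent rungs sit at z = 174 and z = 430, so the spacing is 430 − 174 = 256 mm.


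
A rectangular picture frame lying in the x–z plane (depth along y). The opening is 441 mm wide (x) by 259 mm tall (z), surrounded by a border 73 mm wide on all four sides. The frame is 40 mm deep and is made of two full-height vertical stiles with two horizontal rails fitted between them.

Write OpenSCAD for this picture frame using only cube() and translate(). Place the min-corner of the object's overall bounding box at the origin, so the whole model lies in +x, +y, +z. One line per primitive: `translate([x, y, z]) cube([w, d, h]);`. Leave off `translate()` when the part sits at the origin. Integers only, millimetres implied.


cube([73, 40, 405]);
translate([514, 0, 0]) cube([73, 40, 405]);
translate([73, 0, 0]) cube([441, 40, 73]);
translate([73, 0, 332]) cube([441, 40, 73]);


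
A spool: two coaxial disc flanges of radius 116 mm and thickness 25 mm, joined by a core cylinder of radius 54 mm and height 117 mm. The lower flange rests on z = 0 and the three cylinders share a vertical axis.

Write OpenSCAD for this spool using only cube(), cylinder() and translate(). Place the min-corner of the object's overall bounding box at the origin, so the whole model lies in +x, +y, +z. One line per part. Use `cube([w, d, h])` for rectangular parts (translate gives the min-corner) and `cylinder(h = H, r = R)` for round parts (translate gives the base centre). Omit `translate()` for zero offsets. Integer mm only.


translate([116, 116, 0]) cylinder(h = 25, r = 116);
translate([116, 116, 25]) cylinder(h = 117, r = 54);
translate([116, 116, 142]) cylinder(h = 25, r = 116);


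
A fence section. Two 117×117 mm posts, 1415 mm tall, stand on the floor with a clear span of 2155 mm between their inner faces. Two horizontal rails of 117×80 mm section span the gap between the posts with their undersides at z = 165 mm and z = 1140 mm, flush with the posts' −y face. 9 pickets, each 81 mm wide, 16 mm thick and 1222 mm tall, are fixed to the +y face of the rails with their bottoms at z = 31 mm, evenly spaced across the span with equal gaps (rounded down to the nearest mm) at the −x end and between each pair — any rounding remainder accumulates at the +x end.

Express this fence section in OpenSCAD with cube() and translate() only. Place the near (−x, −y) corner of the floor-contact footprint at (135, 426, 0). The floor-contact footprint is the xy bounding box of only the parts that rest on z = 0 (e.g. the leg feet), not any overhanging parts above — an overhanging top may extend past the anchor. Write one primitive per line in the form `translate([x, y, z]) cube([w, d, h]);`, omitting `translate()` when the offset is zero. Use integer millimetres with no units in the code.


translate([135, 426, 0]) cube([117, 117, 1415]);
translate([2407, 426, 0]) cube([117, 117, 1415]);
translate([252, 426, 165]) cube([2155, 117, 80]);
translate([252, 426, 1140]) cube([2155, 117, 80]);
translate([394, 543, 31]) cube([81, 16, 1222]);
translate([617, 543, 31]) cube([81, 16, 1222]);
translate([840, 543, 31]) cube([81, 16, 1222]);
translate([1063, 543, 31]) cube([81, 16, 1222]);
translate([1286, 543, 31]) cube([81, 16, 1222]);
translate([1509, 543, 31]) cube([81, 16, 1222]);
translate([1732, 543, 31]) cube([81, 16, 1222]);
translate([1955, 543, 31]) cube([81, 16, 1222]);
translate([2178, 543, 31]) cube([81, 16, 1222]);


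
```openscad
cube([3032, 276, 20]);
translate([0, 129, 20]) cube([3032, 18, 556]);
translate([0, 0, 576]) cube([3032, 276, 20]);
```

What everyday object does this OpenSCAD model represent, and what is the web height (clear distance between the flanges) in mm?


An I-beam. The web height is 556 mm.

Two wide flanges with a thin centred web — an I-beam. Overall 596 mm minus two 20 mm flanges gives a web of 596 − 2·20 = 556 mm.


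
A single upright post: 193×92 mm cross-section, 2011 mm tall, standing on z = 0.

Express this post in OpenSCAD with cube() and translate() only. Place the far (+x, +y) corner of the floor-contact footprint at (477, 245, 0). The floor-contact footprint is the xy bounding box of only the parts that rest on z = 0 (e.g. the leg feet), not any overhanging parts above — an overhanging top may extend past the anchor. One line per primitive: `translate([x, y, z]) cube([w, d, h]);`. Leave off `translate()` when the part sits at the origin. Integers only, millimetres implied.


translate([284, 153, 0]) cube([193, 92, 2011]);
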